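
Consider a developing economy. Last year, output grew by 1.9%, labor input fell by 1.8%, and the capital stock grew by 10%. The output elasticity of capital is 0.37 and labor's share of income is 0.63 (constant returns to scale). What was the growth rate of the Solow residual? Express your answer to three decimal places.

-0.666%

Labor's share = 1 − 0.37 = 0.63.
The capital stock: 0.37 × 10 = 3.7 pp.
Labor input: 0.63 × (-1.8) = -1.134 pp.
TFP growth = 1.9 − 2.566 = -0.666%.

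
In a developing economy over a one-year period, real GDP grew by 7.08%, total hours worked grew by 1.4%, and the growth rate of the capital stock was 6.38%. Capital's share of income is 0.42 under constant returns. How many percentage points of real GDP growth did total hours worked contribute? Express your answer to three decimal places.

0.812 percentage points

Labor's share = 1 − 0.42 = 0.58.
Contribution = share × growth = 0.58 × 1.4 = 0.812 pp.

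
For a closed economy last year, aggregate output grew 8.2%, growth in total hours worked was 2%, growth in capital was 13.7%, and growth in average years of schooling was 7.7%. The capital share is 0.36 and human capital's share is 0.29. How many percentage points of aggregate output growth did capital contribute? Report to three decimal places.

Contribution = share × growth = 0.36 × 13.7 = 4.932 pp.

4.932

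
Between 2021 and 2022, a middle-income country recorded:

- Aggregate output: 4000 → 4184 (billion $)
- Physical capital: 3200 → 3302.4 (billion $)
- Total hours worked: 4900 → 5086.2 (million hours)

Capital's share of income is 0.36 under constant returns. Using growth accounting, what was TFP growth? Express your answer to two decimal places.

1.02%

Aggregate output growth = (4184 − 4000) / 4000 = 4.6%.
Physical capital growth = (3302.4 − 3200) / 3200 = 3.2%.
Total hours worked growth = (5086.2 − 4900) / 4900 = 3.8%.
Labor's share = 1 − 0.36 = 0.64.
Physical capital: 0.36 × 3.2 = 1.152 pp.
Total hours worked: 0.64 × 3.8 = 2.432 pp.
TFP growth = 4.6 − 3.584 = 1.016%.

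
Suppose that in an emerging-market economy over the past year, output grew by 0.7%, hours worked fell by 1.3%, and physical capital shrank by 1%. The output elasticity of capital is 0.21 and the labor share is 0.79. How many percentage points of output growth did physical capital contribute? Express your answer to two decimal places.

Contribution = share × growth = 0.21 × (-1) = -0.21 pp.

-0.21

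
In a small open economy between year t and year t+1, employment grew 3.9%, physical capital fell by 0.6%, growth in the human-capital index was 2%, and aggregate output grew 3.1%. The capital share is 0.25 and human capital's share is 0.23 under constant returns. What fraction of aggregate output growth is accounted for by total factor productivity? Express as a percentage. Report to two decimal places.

Labor's share = 1 − 0.25 − 0.23 = 0.52.
Physical capital: 0.25 × (-0.6) = -0.15 pp.
The human-capital index: 0.23 × 2 = 0.46 pp.
Employment: 0.52 × 3.9 = 2.028 pp.
TFP growth = 3.1 − 2.338 = 0.762%.
TFP share of growth = 0.762 / 3.1 × 100 = 24.5806%.

24.58%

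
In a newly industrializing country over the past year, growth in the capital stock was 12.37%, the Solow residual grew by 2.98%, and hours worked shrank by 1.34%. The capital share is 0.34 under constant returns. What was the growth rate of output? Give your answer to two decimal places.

6.30%

Labor's share = 1 − 0.34 = 0.66.
The capital stock: 0.34 × 12.37 = 4.2058 pp.
Hours worked: 0.66 × (-1.34) = -0.8844 pp.
Output growth = 2.98 + 3.3214 = 6.3014%.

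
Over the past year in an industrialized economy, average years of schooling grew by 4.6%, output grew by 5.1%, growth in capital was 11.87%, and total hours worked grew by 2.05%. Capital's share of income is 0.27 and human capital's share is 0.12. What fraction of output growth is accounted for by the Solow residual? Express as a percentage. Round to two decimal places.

The Solow residual accounted for 1.82% of growth.

Labor's share = 1 − 0.27 − 0.12 = 0.61.
Capital: 0.27 × 11.87 = 3.2049 pp.
Average years of schooling: 0.12 × 4.6 = 0.552 pp.
Total hours worked: 0.61 × 2.05 = 1.2505 pp.
TFP growth = 5.1 − 5.0074 = 0.0926%.
TFP share of growth = 0.0926 / 5.1 × 100 = 1.8157%.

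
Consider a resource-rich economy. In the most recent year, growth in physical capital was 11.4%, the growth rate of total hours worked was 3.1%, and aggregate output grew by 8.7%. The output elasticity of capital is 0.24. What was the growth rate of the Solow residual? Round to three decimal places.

Labor's share = 1 − 0.24 = 0.76.
Physical capital: 0.24 × 11.4 = 2.736 pp.
Total hours worked: 0.76 × 3.1 = 2.356 pp.
TFP growth = 8.7 − 5.092 = 3.608%.

3.608%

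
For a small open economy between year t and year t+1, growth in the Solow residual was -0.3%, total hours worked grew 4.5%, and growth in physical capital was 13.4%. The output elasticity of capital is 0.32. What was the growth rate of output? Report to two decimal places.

Labor's share = 1 − 0.32 = 0.68.
Physical capital: 0.32 × 13.4 = 4.288 pp.
Total hours worked: 0.68 × 4.5 = 3.06 pp.
Output growth = -0.3 + 7.348 = 7.048%.

7.05%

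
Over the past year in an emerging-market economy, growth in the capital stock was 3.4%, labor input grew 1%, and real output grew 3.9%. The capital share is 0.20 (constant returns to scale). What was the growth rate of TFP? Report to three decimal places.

2.420%

Labor's share = 1 − 0.2 = 0.8.
The capital stock: 0.2 × 3.4 = 0.68 pp.
Labor input: 0.8 × 1 = 0.8 pp.
TFP growth = 3.9 − 1.48 = 2.42%.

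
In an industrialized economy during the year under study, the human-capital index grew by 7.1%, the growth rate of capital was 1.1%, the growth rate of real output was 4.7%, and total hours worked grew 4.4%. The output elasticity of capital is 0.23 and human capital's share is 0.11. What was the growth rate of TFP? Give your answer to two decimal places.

0.76%

Labor's share = 1 − 0.23 − 0.11 = 0.66.
Capital: 0.23 × 1.1 = 0.253 pp.
The human-capital index: 0.11 × 7.1 = 0.781 pp.
Total hours worked: 0.66 × 4.4 = 2.904 pp.
TFP growth = 4.7 − 3.938 = 0.762%.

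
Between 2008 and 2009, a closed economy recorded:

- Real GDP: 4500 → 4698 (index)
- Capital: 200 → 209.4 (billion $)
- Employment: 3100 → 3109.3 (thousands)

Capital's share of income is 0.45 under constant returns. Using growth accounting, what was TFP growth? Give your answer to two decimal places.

Real GDP growth = (4698 − 4500) / 4500 = 4.4%.
Capital growth = (209.4 − 200) / 200 = 4.7%.
Employment growth = (3109.3 − 3100) / 3100 = 0.3%.
Labor's share = 1 − 0.45 = 0.55.
Capital: 0.45 × 4.7 = 2.115 pp.
Employment: 0.55 × 0.3 = 0.165 pp.
TFP growth = 4.4 − 2.28 = 2.12%.

2.12%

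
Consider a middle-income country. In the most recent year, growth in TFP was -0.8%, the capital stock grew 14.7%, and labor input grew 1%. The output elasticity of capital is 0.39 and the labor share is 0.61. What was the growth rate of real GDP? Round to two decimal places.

Labor's share = 1 − 0.39 = 0.61.
The capital stock: 0.39 × 14.7 = 5.733 pp.
Labor input: 0.61 × 1 = 0.61 pp.
Output growth = -0.8 + 6.343 = 5.543%.

5.54%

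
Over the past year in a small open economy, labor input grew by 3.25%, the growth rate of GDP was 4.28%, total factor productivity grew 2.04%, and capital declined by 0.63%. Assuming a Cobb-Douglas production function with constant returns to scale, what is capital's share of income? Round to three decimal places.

Capital's share of income is 0.260.

gY = gA + α·gK + (1−α)·gL, so gY − gA − gL = α(gK − gL).
4.28 − 2.04 − 3.25 = α × (-0.63 − 3.25).
-1.01 = -3.88 α, so α = 0.26031.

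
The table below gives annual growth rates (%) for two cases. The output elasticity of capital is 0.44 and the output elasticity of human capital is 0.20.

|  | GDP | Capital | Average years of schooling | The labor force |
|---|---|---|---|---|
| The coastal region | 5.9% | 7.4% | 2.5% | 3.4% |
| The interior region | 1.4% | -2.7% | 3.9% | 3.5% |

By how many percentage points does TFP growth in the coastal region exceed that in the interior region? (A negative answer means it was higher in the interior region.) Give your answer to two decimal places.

0.37 percentage points

Labor's share = 1 − 0.44 − 0.2 = 0.36.
The coastal region: TFP = 5.9 − 3.256 − 0.5 − 1.224 = 0.92%.
The interior region: TFP = 1.4 + 1.188 − 0.78 − 1.26 = 0.548%.
Difference = 0.92 − (0.548) = 0.372 pp.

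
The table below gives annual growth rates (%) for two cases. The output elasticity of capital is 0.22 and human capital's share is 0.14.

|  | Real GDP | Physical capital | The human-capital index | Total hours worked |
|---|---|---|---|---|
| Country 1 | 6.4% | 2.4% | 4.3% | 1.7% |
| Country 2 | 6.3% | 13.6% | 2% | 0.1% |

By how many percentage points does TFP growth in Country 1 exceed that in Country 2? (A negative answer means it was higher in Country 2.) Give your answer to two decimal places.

Labor's share = 1 − 0.22 − 0.14 = 0.64.
Country 1: TFP = 6.4 − 0.528 − 0.602 − 1.088 = 4.182%.
Country 2: TFP = 6.3 − 2.992 − 0.28 − 0.064 = 2.964%.
Difference = 4.182 − (2.964) = 1.218 pp.

1.22 percentage points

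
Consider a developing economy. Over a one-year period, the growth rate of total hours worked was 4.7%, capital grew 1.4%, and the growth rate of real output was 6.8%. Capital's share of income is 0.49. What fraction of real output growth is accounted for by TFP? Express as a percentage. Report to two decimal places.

54.66%

Labor's share = 1 − 0.49 = 0.51.
Capital: 0.49 × 1.4 = 0.686 pp.
Total hours worked: 0.51 × 4.7 = 2.397 pp.
TFP growth = 6.8 − 3.083 = 3.717%.
TFP share of growth = 3.717 / 6.8 × 100 = 54.6618%.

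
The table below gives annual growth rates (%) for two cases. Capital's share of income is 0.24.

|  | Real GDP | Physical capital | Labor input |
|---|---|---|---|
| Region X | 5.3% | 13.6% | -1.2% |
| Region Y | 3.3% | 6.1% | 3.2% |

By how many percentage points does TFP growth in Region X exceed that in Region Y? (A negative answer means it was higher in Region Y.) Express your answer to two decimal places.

3.54 percentage points

Labor's share = 1 − 0.24 = 0.76.
Region X: TFP = 5.3 − 3.264 + 0.912 = 2.948%.
Region Y: TFP = 3.3 − 1.464 − 2.432 = -0.596%.
Difference = 2.948 − (-0.596) = 3.544 pp.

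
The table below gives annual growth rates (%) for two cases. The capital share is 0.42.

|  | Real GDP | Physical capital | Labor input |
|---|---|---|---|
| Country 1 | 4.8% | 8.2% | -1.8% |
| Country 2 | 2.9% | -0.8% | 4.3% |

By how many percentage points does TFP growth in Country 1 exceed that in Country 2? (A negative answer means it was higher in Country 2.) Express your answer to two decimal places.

1.66 percentage points

Labor's share = 1 − 0.42 = 0.58.
Country 1: TFP = 4.8 − 3.444 + 1.044 = 2.4%.
Country 2: TFP = 2.9 + 0.336 − 2.494 = 0.742%.
Difference = 2.4 − (0.742) = 1.658 pp.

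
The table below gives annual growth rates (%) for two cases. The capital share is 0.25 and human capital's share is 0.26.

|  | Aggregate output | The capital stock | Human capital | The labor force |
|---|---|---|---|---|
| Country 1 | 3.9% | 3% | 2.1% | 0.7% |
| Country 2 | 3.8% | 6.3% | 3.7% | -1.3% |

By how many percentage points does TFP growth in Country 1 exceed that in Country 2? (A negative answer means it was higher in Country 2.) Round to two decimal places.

0.36 percentage points

Labor's share = 1 − 0.25 − 0.26 = 0.49.
Country 1: TFP = 3.9 − 0.75 − 0.546 − 0.343 = 2.261%.
Country 2: TFP = 3.8 − 1.575 − 0.962 + 0.637 = 1.9%.
Difference = 2.261 − (1.9) = 0.361 pp.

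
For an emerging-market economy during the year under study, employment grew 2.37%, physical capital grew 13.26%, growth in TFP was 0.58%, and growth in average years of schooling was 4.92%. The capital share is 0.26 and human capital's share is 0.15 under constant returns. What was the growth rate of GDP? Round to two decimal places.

Labor's share = 1 − 0.26 − 0.15 = 0.59.
Physical capital: 0.26 × 13.26 = 3.4476 pp.
Average years of schooling: 0.15 × 4.92 = 0.738 pp.
Employment: 0.59 × 2.37 = 1.3983 pp.
Output growth = 0.58 + 5.5839 = 6.1639%.

GDP growth was 6.16%.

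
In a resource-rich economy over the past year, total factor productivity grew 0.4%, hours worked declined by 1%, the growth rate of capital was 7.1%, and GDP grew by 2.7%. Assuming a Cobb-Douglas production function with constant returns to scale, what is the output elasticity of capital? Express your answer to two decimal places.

0.41

gY = gA + α·gK + (1−α)·gL, so gY − gA − gL = α(gK − gL).
2.7 − 0.4 + 1 = α × (7.1 − (-1)).
3.3 = 8.1 α, so α = 0.4074.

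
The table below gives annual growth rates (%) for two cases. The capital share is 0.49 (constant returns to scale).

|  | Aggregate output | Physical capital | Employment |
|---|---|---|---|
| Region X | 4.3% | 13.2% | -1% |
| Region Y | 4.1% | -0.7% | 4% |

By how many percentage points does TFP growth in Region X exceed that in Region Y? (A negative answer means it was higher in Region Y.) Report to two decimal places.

Labor's share = 1 − 0.49 = 0.51.
Region X: TFP = 4.3 − 6.468 + 0.51 = -1.658%.
Region Y: TFP = 4.1 + 0.343 − 2.04 = 2.403%.
Difference = -1.658 − (2.403) = -4.061 pp.

-4.06 percentage points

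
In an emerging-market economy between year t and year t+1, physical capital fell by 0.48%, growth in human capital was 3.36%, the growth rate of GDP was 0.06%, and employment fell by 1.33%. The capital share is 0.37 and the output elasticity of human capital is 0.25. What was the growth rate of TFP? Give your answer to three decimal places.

Labor's share = 1 − 0.37 − 0.25 = 0.38.
Physical capital: 0.37 × (-0.48) = -0.1776 pp.
Human capital: 0.25 × 3.36 = 0.84 pp.
Employment: 0.38 × (-1.33) = -0.5054 pp.
TFP growth = 0.06 − 0.157 = -0.097%.

-0.097%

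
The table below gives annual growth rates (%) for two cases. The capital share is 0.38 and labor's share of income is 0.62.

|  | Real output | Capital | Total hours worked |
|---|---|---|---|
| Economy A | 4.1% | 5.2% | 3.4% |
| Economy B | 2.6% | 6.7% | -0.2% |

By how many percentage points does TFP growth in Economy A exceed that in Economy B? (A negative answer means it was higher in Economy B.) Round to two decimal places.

-0.16 percentage points

Labor's share = 1 − 0.38 = 0.62.
Economy A: TFP = 4.1 − 1.976 − 2.108 = 0.016%.
Economy B: TFP = 2.6 − 2.546 + 0.124 = 0.178%.
Difference = 0.016 − (0.178) = -0.162 pp.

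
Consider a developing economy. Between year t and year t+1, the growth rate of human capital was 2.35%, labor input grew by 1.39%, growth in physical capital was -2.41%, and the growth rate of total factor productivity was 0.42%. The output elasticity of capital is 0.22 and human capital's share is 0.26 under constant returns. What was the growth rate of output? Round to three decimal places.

Labor's share = 1 − 0.22 − 0.26 = 0.52.
Physical capital: 0.22 × (-2.41) = -0.5302 pp.
Human capital: 0.26 × 2.35 = 0.611 pp.
Labor input: 0.52 × 1.39 = 0.7228 pp.
Output growth = 0.42 + 0.8036 = 1.2236%.

1.224%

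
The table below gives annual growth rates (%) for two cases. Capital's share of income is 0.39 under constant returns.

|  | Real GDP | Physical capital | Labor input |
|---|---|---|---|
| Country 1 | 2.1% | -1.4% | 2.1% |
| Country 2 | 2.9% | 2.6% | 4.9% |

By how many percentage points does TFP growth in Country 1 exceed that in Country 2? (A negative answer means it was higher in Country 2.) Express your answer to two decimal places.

Labor's share = 1 − 0.39 = 0.61.
Country 1: TFP = 2.1 + 0.546 − 1.281 = 1.365%.
Country 2: TFP = 2.9 − 1.014 − 2.989 = -1.103%.
Difference = 1.365 − (-1.103) = 2.468 pp.

2.47 percentage points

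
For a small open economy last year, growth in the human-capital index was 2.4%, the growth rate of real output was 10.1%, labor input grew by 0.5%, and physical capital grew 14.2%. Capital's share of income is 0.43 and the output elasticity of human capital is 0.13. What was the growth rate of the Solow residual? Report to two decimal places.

The Solow residual grew 3.46%.

Labor's share = 1 − 0.43 − 0.13 = 0.44.
Physical capital: 0.43 × 14.2 = 6.106 pp.
The human-capital index: 0.13 × 2.4 = 0.312 pp.
Labor input: 0.44 × 0.5 = 0.22 pp.
TFP growth = 10.1 − 6.638 = 3.462%.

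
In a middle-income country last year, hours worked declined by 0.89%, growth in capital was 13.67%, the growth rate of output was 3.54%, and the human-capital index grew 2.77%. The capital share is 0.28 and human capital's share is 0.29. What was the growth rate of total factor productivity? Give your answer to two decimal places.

-0.71%

Labor's share = 1 − 0.28 − 0.29 = 0.43.
Capital: 0.28 × 13.67 = 3.8276 pp.
The human-capital index: 0.29 × 2.77 = 0.8033 pp.
Hours worked: 0.43 × (-0.89) = -0.3827 pp.
TFP growth = 3.54 − 4.2482 = -0.7082%.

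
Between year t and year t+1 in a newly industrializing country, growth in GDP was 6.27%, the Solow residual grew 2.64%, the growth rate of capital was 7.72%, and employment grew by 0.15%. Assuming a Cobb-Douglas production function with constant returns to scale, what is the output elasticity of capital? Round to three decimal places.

gY = gA + α·gK + (1−α)·gL, so gY − gA − gL = α(gK − gL).
6.27 − 2.64 − 0.15 = α × (7.72 − 0.15).
3.48 = 7.57 α, so α = 0.45971.

The output elasticity of capital is 0.460.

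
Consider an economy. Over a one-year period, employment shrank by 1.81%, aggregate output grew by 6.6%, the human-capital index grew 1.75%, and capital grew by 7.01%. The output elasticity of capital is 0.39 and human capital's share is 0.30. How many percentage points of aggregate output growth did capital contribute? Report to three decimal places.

Contribution = share × growth = 0.39 × 7.01 = 2.7339 pp.

2.734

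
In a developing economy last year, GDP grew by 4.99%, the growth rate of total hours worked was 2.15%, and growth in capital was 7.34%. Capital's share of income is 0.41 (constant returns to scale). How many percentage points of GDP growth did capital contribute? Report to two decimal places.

3.01

Contribution = share × growth = 0.41 × 7.34 = 3.0094 pp.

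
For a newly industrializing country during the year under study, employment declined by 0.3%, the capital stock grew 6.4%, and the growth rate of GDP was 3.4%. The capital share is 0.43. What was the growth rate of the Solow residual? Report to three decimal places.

The Solow residual grew 0.819%.

Labor's share = 1 − 0.43 = 0.57.
The capital stock: 0.43 × 6.4 = 2.752 pp.
Employment: 0.57 × (-0.3) = -0.171 pp.
TFP growth = 3.4 − 2.581 = 0.819%.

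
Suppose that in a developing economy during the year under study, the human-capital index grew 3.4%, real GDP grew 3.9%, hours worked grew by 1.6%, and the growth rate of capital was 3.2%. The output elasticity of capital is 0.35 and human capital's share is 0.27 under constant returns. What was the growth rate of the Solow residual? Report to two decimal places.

1.25%

Labor's share = 1 − 0.35 − 0.27 = 0.38.
Capital: 0.35 × 3.2 = 1.12 pp.
The human-capital index: 0.27 × 3.4 = 0.918 pp.
Hours worked: 0.38 × 1.6 = 0.608 pp.
TFP growth = 3.9 − 2.646 = 1.254%.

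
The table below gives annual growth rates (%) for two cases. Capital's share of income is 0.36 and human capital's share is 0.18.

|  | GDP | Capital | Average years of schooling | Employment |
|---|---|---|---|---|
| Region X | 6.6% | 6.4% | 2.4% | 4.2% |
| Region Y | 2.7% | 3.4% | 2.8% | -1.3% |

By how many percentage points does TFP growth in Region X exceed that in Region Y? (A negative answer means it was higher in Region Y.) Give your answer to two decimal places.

0.36 percentage points

Labor's share = 1 − 0.36 − 0.18 = 0.46.
Region X: TFP = 6.6 − 2.304 − 0.432 − 1.932 = 1.932%.
Region Y: TFP = 2.7 − 1.224 − 0.504 + 0.598 = 1.57%.
Difference = 1.932 − (1.57) = 0.362 pp.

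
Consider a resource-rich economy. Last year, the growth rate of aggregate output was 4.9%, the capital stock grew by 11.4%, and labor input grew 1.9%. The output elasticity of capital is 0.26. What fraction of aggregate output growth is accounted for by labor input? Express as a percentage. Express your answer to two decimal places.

Labor's share = 1 − 0.26 = 0.74.
Labor input contributed 0.74 × 1.9 = 1.406 pp.
Share of growth = 1.406 / 4.9 × 100 = 28.6939%.

28.69%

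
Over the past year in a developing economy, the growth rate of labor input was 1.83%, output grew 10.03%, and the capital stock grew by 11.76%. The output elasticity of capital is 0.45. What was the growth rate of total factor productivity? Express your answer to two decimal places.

3.73%

Labor's share = 1 − 0.45 = 0.55.
The capital stock: 0.45 × 11.76 = 5.292 pp.
Labor input: 0.55 × 1.83 = 1.0065 pp.
TFP growth = 10.03 − 6.2985 = 3.7315%.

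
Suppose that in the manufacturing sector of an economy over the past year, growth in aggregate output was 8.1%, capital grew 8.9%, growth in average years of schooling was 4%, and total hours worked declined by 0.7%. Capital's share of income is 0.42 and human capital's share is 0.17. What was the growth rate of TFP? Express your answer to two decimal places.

Labor's share = 1 − 0.42 − 0.17 = 0.41.
Capital: 0.42 × 8.9 = 3.738 pp.
Average years of schooling: 0.17 × 4 = 0.68 pp.
Total hours worked: 0.41 × (-0.7) = -0.287 pp.
TFP growth = 8.1 − 4.131 = 3.969%.

TFP grew 3.97%.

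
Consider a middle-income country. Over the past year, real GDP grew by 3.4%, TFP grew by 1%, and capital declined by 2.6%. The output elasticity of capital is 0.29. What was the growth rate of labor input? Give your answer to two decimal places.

4.44%

Labor's share = 1 − 0.29 = 0.71.
gY = gA + 0.29×(-2.6) + 0.71×g.
0.71×g = 3.4 − 1 + 0.754 = 3.154.
g = 3.154 / 0.71 = 4.4423%.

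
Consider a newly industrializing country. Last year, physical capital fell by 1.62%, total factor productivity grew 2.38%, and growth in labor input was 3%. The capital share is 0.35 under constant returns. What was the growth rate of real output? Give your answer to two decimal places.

3.76%

Labor's share = 1 − 0.35 = 0.65.
Physical capital: 0.35 × (-1.62) = -0.567 pp.
Labor input: 0.65 × 3 = 1.95 pp.
Output growth = 2.38 + 1.383 = 3.763%.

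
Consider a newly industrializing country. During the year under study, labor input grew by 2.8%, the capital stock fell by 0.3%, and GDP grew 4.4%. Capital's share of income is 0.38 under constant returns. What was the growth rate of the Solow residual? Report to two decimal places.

Labor's share = 1 − 0.38 = 0.62.
The capital stock: 0.38 × (-0.3) = -0.114 pp.
Labor input: 0.62 × 2.8 = 1.736 pp.
TFP growth = 4.4 − 1.622 = 2.778%.

2.78%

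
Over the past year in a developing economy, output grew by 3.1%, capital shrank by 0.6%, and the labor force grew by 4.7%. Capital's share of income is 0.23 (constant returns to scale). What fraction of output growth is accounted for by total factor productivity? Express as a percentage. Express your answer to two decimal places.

-12.29%

Labor's share = 1 − 0.23 = 0.77.
Capital: 0.23 × (-0.6) = -0.138 pp.
The labor force: 0.77 × 4.7 = 3.619 pp.
TFP growth = 3.1 − 3.481 = -0.381%.
TFP share of growth = -0.381 / 3.1 × 100 = -12.2903%.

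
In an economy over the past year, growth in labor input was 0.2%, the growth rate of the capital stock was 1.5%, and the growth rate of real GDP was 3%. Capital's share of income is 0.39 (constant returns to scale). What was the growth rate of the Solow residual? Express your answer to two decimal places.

Labor's share = 1 − 0.39 = 0.61.
The capital stock: 0.39 × 1.5 = 0.585 pp.
Labor input: 0.61 × 0.2 = 0.122 pp.
TFP growth = 3 − 0.707 = 2.293%.

2.29%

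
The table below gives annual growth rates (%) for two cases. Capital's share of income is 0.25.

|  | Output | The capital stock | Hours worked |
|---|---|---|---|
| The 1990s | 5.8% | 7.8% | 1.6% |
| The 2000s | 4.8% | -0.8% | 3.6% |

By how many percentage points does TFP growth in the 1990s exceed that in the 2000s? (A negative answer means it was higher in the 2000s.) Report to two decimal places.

Labor's share = 1 − 0.25 = 0.75.
The 1990s: TFP = 5.8 − 1.95 − 1.2 = 2.65%.
The 2000s: TFP = 4.8 + 0.2 − 2.7 = 2.3%.
Difference = 2.65 − (2.3) = 0.35 pp.

0.35 percentage points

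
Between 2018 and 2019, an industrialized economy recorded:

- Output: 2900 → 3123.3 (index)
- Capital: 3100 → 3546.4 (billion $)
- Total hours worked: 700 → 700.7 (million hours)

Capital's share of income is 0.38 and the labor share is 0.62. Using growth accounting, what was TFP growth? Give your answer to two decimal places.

Output growth = (3123.3 − 2900) / 2900 = 7.7%.
Capital growth = (3546.4 − 3100) / 3100 = 14.4%.
Total hours worked growth = (700.7 − 700) / 700 = 0.1%.
Labor's share = 1 − 0.38 = 0.62.
Capital: 0.38 × 14.4 = 5.472 pp.
Total hours worked: 0.62 × 0.1 = 0.062 pp.
TFP growth = 7.7 − 5.534 = 2.166%.

2.17%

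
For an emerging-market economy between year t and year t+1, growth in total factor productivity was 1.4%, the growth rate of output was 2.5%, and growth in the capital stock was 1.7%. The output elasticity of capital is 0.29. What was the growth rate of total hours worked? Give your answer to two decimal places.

Total hours worked growth was 0.85%.

Labor's share = 1 − 0.29 = 0.71.
gY = gA + 0.29×1.7 + 0.71×g.
0.71×g = 2.5 − 1.4 − 0.493 = 0.607.
g = 0.607 / 0.71 = 0.8549%.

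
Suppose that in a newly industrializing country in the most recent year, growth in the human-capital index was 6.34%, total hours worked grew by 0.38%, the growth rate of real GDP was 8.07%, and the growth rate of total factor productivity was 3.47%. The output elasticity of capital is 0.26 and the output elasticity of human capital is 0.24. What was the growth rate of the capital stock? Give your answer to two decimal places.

11.11%

Labor's share = 1 − 0.26 − 0.24 = 0.5.
gY = gA + 0.24×6.34 + 0.5×0.38 + 0.26×g.
0.26×g = 8.07 − 3.47 − 1.7116 = 2.8884.
g = 2.8884 / 0.26 = 11.1092%.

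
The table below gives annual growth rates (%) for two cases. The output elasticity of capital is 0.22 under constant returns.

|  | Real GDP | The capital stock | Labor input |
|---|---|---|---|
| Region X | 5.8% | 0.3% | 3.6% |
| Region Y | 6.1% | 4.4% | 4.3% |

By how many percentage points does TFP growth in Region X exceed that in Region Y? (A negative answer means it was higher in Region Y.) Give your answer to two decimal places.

Labor's share = 1 − 0.22 = 0.78.
Region X: TFP = 5.8 − 0.066 − 2.808 = 2.926%.
Region Y: TFP = 6.1 − 0.968 − 3.354 = 1.778%.
Difference = 2.926 − (1.778) = 1.148 pp.

1.15 percentage points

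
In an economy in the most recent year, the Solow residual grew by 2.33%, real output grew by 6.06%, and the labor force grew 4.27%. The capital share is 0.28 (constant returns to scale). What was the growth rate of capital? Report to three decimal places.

Labor's share = 1 − 0.28 = 0.72.
gY = gA + 0.72×4.27 + 0.28×g.
0.28×g = 6.06 − 2.33 − 3.0744 = 0.6556.
g = 0.6556 / 0.28 = 2.34143%.

2.341%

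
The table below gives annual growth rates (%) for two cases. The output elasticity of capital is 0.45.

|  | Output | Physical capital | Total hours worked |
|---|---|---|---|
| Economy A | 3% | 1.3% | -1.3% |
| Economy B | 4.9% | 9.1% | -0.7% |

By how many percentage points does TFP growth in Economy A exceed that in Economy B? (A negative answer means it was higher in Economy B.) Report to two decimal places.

1.94 percentage points

Labor's share = 1 − 0.45 = 0.55.
Economy A: TFP = 3 − 0.585 + 0.715 = 3.13%.
Economy B: TFP = 4.9 − 4.095 + 0.385 = 1.19%.
Difference = 3.13 − (1.19) = 1.94 pp.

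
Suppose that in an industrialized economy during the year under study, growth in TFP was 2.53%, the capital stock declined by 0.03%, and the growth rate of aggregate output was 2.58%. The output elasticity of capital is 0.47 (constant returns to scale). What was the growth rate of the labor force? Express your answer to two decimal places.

The labor force growth was 0.12%.

Labor's share = 1 − 0.47 = 0.53.
gY = gA + 0.47×(-0.03) + 0.53×g.
0.53×g = 2.58 − 2.53 + 0.0141 = 0.0641.
g = 0.0641 / 0.53 = 0.1209%.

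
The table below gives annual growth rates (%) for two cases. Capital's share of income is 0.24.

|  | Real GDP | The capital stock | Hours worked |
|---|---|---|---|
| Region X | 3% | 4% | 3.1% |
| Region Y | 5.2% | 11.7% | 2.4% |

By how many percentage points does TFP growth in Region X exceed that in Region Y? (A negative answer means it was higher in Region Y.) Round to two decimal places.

-0.88 percentage points

Labor's share = 1 − 0.24 = 0.76.
Region X: TFP = 3 − 0.96 − 2.356 = -0.316%.
Region Y: TFP = 5.2 − 2.808 − 1.824 = 0.568%.
Difference = -0.316 − (0.568) = -0.884 pp.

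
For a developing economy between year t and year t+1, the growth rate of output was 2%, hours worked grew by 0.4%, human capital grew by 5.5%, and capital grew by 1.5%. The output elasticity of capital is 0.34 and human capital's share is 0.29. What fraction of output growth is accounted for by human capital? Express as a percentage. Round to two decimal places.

79.75%

Human capital contributed 0.29 × 5.5 = 1.595 pp.
Share of growth = 1.595 / 2 × 100 = 79.75%.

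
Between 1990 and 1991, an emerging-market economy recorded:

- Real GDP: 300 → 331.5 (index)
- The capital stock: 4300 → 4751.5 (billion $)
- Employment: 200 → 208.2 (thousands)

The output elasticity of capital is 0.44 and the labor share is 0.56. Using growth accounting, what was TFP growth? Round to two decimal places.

Real GDP growth = (331.5 − 300) / 300 = 10.5%.
The capital stock growth = (4751.5 − 4300) / 4300 = 10.5%.
Employment growth = (208.2 − 200) / 200 = 4.1%.
Labor's share = 1 − 0.44 = 0.56.
The capital stock: 0.44 × 10.5 = 4.62 pp.
Employment: 0.56 × 4.1 = 2.296 pp.
TFP growth = 10.5 − 6.916 = 3.584%.

TFP growth was 3.58%.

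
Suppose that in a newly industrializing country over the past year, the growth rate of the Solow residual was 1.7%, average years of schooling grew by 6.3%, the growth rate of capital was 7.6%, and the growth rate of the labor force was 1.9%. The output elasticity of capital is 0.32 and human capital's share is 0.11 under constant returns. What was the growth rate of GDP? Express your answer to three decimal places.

5.908%

Labor's share = 1 − 0.32 − 0.11 = 0.57.
Capital: 0.32 × 7.6 = 2.432 pp.
Average years of schooling: 0.11 × 6.3 = 0.693 pp.
The labor force: 0.57 × 1.9 = 1.083 pp.
Output growth = 1.7 + 4.208 = 5.908%.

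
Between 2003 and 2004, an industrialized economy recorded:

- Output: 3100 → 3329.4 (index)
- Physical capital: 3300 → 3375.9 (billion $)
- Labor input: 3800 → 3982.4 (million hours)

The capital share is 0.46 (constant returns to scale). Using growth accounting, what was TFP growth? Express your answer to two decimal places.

TFP growth was 3.75%.

Output growth = (3329.4 − 3100) / 3100 = 7.4%.
Physical capital growth = (3375.9 − 3300) / 3300 = 2.3%.
Labor input growth = (3982.4 − 3800) / 3800 = 4.8%.
Labor's share = 1 − 0.46 = 0.54.
Physical capital: 0.46 × 2.3 = 1.058 pp.
Labor input: 0.54 × 4.8 = 2.592 pp.
TFP growth = 7.4 − 3.65 = 3.75%.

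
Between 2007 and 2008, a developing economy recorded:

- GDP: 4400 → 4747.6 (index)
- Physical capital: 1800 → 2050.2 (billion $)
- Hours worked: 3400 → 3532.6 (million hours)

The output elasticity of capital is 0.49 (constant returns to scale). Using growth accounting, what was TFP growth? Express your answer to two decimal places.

GDP growth = (4747.6 − 4400) / 4400 = 7.9%.
Physical capital growth = (2050.2 − 1800) / 1800 = 13.9%.
Hours worked growth = (3532.6 − 3400) / 3400 = 3.9%.
Labor's share = 1 − 0.49 = 0.51.
Physical capital: 0.49 × 13.9 = 6.811 pp.
Hours worked: 0.51 × 3.9 = 1.989 pp.
TFP growth = 7.9 − 8.8 = -0.9%.

-0.90%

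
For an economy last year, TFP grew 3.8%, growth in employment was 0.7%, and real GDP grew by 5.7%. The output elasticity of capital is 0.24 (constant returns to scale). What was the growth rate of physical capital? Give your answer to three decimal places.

Labor's share = 1 − 0.24 = 0.76.
gY = gA + 0.76×0.7 + 0.24×g.
0.24×g = 5.7 − 3.8 − 0.532 = 1.368.
g = 1.368 / 0.24 = 5.7%.

5.700%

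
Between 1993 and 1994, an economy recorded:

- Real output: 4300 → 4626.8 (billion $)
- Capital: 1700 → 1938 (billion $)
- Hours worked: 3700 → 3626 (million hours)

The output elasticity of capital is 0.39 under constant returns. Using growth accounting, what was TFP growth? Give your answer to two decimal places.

3.36%

Real output growth = (4626.8 − 4300) / 4300 = 7.6%.
Capital growth = (1938 − 1700) / 1700 = 14%.
Hours worked growth = (3626 − 3700) / 3700 = -2%.
Labor's share = 1 − 0.39 = 0.61.
Capital: 0.39 × 14 = 5.46 pp.
Hours worked: 0.61 × (-2) = -1.22 pp.
TFP growth = 7.6 − 4.24 = 3.36%.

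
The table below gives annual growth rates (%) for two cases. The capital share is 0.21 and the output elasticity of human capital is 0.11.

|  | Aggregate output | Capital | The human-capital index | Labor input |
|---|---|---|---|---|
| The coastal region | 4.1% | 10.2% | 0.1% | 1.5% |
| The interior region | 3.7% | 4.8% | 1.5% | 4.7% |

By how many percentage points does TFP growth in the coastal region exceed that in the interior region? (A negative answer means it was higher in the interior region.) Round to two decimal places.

1.60 percentage points

Labor's share = 1 − 0.21 − 0.11 = 0.68.
The coastal region: TFP = 4.1 − 2.142 − 0.011 − 1.02 = 0.927%.
The interior region: TFP = 3.7 − 1.008 − 0.165 − 3.196 = -0.669%.
Difference = 0.927 − (-0.669) = 1.596 pp.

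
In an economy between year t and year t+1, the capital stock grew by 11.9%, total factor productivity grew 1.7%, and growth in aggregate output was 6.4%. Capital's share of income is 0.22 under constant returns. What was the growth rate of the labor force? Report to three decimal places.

Labor's share = 1 − 0.22 = 0.78.
gY = gA + 0.22×11.9 + 0.78×g.
0.78×g = 6.4 − 1.7 − 2.618 = 2.082.
g = 2.082 / 0.78 = 2.66923%.

2.669%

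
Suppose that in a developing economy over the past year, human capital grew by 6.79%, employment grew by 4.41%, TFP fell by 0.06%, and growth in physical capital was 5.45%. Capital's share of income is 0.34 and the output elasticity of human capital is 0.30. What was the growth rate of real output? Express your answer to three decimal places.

Labor's share = 1 − 0.34 − 0.3 = 0.36.
Physical capital: 0.34 × 5.45 = 1.853 pp.
Human capital: 0.3 × 6.79 = 2.037 pp.
Employment: 0.36 × 4.41 = 1.5876 pp.
Output growth = -0.06 + 5.4776 = 5.4176%.

5.418%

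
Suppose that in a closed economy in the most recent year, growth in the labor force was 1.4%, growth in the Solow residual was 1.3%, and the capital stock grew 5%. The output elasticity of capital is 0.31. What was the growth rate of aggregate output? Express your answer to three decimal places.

Labor's share = 1 − 0.31 = 0.69.
The capital stock: 0.31 × 5 = 1.55 pp.
The labor force: 0.69 × 1.4 = 0.966 pp.
Output growth = 1.3 + 2.516 = 3.816%.

3.816%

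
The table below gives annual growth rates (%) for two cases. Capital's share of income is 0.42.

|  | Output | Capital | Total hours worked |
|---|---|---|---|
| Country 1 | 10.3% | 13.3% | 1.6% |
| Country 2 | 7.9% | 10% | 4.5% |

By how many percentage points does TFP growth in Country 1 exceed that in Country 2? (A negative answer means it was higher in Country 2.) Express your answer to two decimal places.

2.70 percentage points

Labor's share = 1 − 0.42 = 0.58.
Country 1: TFP = 10.3 − 5.586 − 0.928 = 3.786%.
Country 2: TFP = 7.9 − 4.2 − 2.61 = 1.09%.
Difference = 3.786 − (1.09) = 2.696 pp.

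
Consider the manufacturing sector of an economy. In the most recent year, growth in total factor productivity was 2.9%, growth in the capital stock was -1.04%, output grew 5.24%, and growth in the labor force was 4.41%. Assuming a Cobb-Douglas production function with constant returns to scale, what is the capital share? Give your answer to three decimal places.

α = 0.380

gY = gA + α·gK + (1−α)·gL, so gY − gA − gL = α(gK − gL).
5.24 − 2.9 − 4.41 = α × (-1.04 − 4.41).
-2.07 = -5.45 α, so α = 0.37982.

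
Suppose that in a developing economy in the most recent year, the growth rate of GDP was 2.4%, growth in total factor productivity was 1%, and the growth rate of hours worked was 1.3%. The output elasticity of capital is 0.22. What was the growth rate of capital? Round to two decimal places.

Capital growth was 1.75%.

Labor's share = 1 − 0.22 = 0.78.
gY = gA + 0.78×1.3 + 0.22×g.
0.22×g = 2.4 − 1 − 1.014 = 0.386.
g = 0.386 / 0.22 = 1.7545%.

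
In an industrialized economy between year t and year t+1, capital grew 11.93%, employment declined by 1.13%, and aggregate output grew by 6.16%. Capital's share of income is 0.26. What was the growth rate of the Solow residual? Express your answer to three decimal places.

3.894%

Labor's share = 1 − 0.26 = 0.74.
Capital: 0.26 × 11.93 = 3.1018 pp.
Employment: 0.74 × (-1.13) = -0.8362 pp.
TFP growth = 6.16 − 2.2656 = 3.8944%.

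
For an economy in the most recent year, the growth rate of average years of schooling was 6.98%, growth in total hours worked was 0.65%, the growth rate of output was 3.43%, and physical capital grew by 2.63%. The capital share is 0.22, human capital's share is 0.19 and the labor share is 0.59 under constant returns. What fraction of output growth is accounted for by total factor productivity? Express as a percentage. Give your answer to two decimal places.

33.29%

Labor's share = 1 − 0.22 − 0.19 = 0.59.
Physical capital: 0.22 × 2.63 = 0.5786 pp.
Average years of schooling: 0.19 × 6.98 = 1.3262 pp.
Total hours worked: 0.59 × 0.65 = 0.3835 pp.
TFP growth = 3.43 − 2.2883 = 1.1417%.
TFP share of growth = 1.1417 / 3.43 × 100 = 33.2857%.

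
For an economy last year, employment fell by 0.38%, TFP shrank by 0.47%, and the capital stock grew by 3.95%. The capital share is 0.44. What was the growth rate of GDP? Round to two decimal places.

GDP grew 1.06%.

Labor's share = 1 − 0.44 = 0.56.
The capital stock: 0.44 × 3.95 = 1.738 pp.
Employment: 0.56 × (-0.38) = -0.2128 pp.
Output growth = -0.47 + 1.5252 = 1.0552%.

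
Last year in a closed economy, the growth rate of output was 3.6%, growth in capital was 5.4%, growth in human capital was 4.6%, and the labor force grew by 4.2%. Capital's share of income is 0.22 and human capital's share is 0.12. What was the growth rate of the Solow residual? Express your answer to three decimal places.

-0.912%

Labor's share = 1 − 0.22 − 0.12 = 0.66.
Capital: 0.22 × 5.4 = 1.188 pp.
Human capital: 0.12 × 4.6 = 0.552 pp.
The labor force: 0.66 × 4.2 = 2.772 pp.
TFP growth = 3.6 − 4.512 = -0.912%.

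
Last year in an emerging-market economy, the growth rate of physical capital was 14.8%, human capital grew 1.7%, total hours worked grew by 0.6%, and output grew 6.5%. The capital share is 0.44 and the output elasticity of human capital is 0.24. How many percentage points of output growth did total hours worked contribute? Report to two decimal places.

0.19 percentage points

Labor's share = 1 − 0.44 − 0.24 = 0.32.
Contribution = share × growth = 0.32 × 0.6 = 0.192 pp.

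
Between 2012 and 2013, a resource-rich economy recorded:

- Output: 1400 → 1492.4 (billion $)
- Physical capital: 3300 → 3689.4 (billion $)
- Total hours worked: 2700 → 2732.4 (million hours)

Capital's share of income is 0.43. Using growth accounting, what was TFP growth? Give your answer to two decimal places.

TFP grew 0.84%.

Output growth = (1492.4 − 1400) / 1400 = 6.6%.
Physical capital growth = (3689.4 − 3300) / 3300 = 11.8%.
Total hours worked growth = (2732.4 − 2700) / 2700 = 1.2%.
Labor's share = 1 − 0.43 = 0.57.
Physical capital: 0.43 × 11.8 = 5.074 pp.
Total hours worked: 0.57 × 1.2 = 0.684 pp.
TFP growth = 6.6 − 5.758 = 0.842%.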